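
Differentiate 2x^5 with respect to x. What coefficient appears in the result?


We apply the power rule: d/dx [ax^n] = a*n * x^(n-1)
d/dx [2x^5]
= 2 * 5 * x^(5-1)
= 10x^4
The coefficient is 10

10


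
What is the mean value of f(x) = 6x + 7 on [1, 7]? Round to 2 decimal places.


Average value = 1/(b-a) * integral from a to b of f(x) dx
First compute the integral of 6x + 7:
F(x) = 3x^2 + 7x
F(7) = 3 * 49 + 7 * 7 = 196
F(1) = 3 * 1 + 7 * 1 = 10
Integral = 196 - 10 = 186
Average = 186 / (7 - 1) = 186 / 6
= 31 = 31.00

31.00


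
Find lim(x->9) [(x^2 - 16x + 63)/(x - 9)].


Direct substitution gives 0/0, so we factor the numerator.
Factor: (x^2 - 16x + 63) = (x - 9)(x - 7)
Cancel the common factor (x - 9):
(x^2 - 16x + 63)/(x - 9) = (x - 7)
Now substitute x = 9:
= (9) - (7) = 2

2


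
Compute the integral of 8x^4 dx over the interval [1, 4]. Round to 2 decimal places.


Find the antiderivative of 8x^4:
F(x) = 8/5 * x^5
Apply the Fundamental Theorem of Calculus:
F(4) - F(1)
= 8/5 * 4^5 - 8/5 * 1^5
= 8/5 * (1024 - 1)
= 8/5 * 1023
= 8184/5 = 1636.80

1636.80


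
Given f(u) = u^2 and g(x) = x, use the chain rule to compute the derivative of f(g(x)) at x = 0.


Using the chain rule: (f(g(x)))' = f'(g(x)) * g'(x)
First, find g(0):
g(0) = 1 * 0 + 0 = 0
Next, f'(u) = 2u
And g'(x) = 1
So f'(g(0)) * g'(0)
= 2 * 0 * 1
= 0

0


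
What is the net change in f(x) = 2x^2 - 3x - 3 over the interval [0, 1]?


Net change = f(b) - f(a)
f(x) = 2x^2 - 3x - 3
Compute f(1):
f(1) = 2 * 1^2 - 3 * 1 - 3
= 2 - 3 - 3
= -4
Compute f(0):
f(0) = 2 * 0^2 - 3 * 0 - 3
= 0 + 0 - 3
= -3
Net change = -4 - (-3) = -1

-1


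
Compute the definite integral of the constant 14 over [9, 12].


The integral of a constant k over [a, b] equals k * (b - a).
integral from 9 to 12 of 14 dx
= 14 * (12 - 9)
= 14 * 3
= 42

42


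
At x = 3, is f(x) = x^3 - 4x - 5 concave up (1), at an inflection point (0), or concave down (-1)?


Concavity is determined by the sign of f''(x).
f(x) = x^3 - 4x - 5
f'(x) = 3x^2 - 4
f''(x) = 6x
f''(3) = 6 * 3 + 0
= 18 + 0
= 18
Since f''(3) > 0, the function is concave up (1)

1


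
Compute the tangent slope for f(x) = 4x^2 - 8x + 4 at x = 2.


The slope of the tangent line equals f'(x) at the point.
f(x) = 4x^2 - 8x + 4
f'(x) = 8x - 8
At x = 2:
f'(2) = 8 * 2 - 8
= 16 - 8
= 8

8


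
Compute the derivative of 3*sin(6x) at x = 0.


Apply the chain rule to differentiate 3*sin(6x):
d/dx [3*sin(6x)]
= 3 * cos(6x) * d/dx(6x)
= 3 * 6 * cos(6x)
= 18 * cos(6x)
Evaluate at x = 0:
= 18 * cos(0)
= 18 * 1
= 18

18


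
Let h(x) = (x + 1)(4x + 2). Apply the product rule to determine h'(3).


Let u(x) = x + 1 and v(x) = 4x + 2
u'(x) = 1
v'(x) = 4
Product rule: h'(x) = u'(x)*v(x) + u(x)*v'(x)
= 1 * (4x + 2) + (x + 1) * 4
At x = 3:
u(3) = 1 * 3 + 1 = 4
v(3) = 4 * 3 + 2 = 14
h'(3) = 1 * 14 + 4 * 4
= 14 + 16
= 30

30


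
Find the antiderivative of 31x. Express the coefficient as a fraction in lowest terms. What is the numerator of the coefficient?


Apply the power rule for integration:
integral of ax^n dx = a/(n+1) * x^(n+1) + C
integral of 31x dx
= 31/2 * x^2 + C
The coefficient in lowest terms is 31/2, and its numerator is 31

31


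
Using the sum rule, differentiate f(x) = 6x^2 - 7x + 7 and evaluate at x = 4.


Differentiate term by term using power and sum rules:
f(x) = 6x^2 - 7x + 7
f'(x) = 12x - 7
Substitute x = 4:
f'(4) = 12 * 4 - 7
= 48 - 7
= 41

41


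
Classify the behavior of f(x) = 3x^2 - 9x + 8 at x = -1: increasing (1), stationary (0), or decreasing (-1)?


Compute f'(x) to determine behavior:
f'(x) = 6x - 9
f'(-1) = 6 * (-1) - 9
= -6 - 9
= -15
Since f'(-1) < 0, the function is decreasing (-1)

-1


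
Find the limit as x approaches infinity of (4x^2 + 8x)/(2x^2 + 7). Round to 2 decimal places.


For limits at infinity with equal-degree polynomials,
we compare leading coefficients.
Numerator leading term: 4x^2
Denominator leading term: 2x^2
Divide both by x^2:
lim = (4 + 8/x) / (2 + 7/x^2)
As x -> infinity, the 1/x and 1/x^2 terms vanish:
= 4/2 = 2 = 2.00

2.00


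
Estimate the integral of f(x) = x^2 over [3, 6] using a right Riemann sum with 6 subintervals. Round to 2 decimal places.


Right Riemann sum uses right endpoints of each subinterval.
Interval: [3, 6], n = 6
dx = (6 - 3) / 6 = 1/2
Right endpoints: [7/2, 4, 9/2, 5, 11/2, 6]
f values: [49/4, 16, 81/4, 25, 121/4, 36]
Sum = dx * (sum of f values)
= 1/2 * 559/4
= 559/8 ≈ 69.88

69.88


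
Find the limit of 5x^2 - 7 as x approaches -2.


Since polynomials are continuous, we use direct substitution.
lim(x->-2) of 5x^2 - 7
= 5 * (-2)^2 + 0 * (-2) - 7
= 20 + 0 - 7
= 13

13


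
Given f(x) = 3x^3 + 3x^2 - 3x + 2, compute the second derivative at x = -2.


First derivative:
f'(x) = 9x^2 + 6x - 3
Second derivative:
f''(x) = 18x + 6
Substitute x = -2:
f''(-2) = 18 * (-2) + 6
= -36 + 6
= -30

-30


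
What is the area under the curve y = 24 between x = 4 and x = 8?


The area under a constant function y = 24 is a rectangle.
Width = 8 - 4 = 4
Height = 24
Area = width * height
= 4 * 24
= 96

96


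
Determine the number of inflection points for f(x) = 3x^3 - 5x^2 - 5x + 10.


Inflection points occur where f''(x) = 0 and concavity changes.
f(x) = 3x^3 - 5x^2 - 5x + 10
f'(x) = 9x^2 - 10x - 5
f''(x) = 18x - 10
Set f''(x) = 0:
18x - 10 = 0
x = 10 / 18 = 5/9
Since f''(x) is linear (degree 1), it changes sign at this point.
Therefore there is exactly 1 inflection point.

1


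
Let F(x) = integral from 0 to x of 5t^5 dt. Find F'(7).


By the Fundamental Theorem of Calculus (Part 1):
If F(x) = integral from 0 to x of f(t) dt, then F'(x) = f(x)
Here f(t) = 5t^5
So F'(x) = 5x^5
Evaluate at x = 7:
F'(7) = 5 * 7^5
= 5 * 16807
= 84035

84035


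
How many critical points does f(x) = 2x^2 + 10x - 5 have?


Find where f'(x) = 0:
f'(x) = 4x + 10
Set f'(x) = 0:
4x + 10 = 0
x = -10 / 4 = -5/2
This is a linear equation in x, so there is exactly one solution.
Number of critical points: 1

1


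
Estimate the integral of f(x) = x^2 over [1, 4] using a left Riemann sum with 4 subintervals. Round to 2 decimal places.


Left Riemann sum uses left endpoints of each subinterval.
Interval: [1, 4], n = 4
dx = (4 - 1) / 4 = 3/4
Left endpoints: [1, 7/4, 5/2, 13/4]
f values: [1, 49/16, 25/4, 169/16]
Sum = dx * (sum of f values)
= 3/4 * 167/8
= 501/32 ≈ 15.66

15.66


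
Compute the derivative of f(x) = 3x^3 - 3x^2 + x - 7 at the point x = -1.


Differentiate f(x) = 3x^3 - 3x^2 + x - 7 term by term:
f'(x) = 9x^2 - 6x + 1
Substitute x = -1:
f'(-1) = 9 * (-1)^2 - 6 * (-1) + 1
= 9 + 6 + 1
= 16

16


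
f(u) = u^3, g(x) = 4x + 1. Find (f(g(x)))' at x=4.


Using the chain rule: (f(g(x)))' = f'(g(x)) * g'(x)
First, find g(4):
g(4) = 4 * 4 + 1 = 17
Next, f'(u) = 3u^2
And g'(x) = 4
So f'(g(4)) * g'(4)
= 3 * 17^2 * 4
= 3 * 289 * 4
= 3468

3468


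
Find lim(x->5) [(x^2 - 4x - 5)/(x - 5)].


Direct substitution gives 0/0, so we factor the numerator.
Factor: (x^2 - 4x - 5) = (x - 5)(x + 1)
Cancel the common factor (x - 5):
(x^2 - 4x - 5)/(x - 5) = (x + 1)
Now substitute x = 5:
= (5) - (-1) = 6

6


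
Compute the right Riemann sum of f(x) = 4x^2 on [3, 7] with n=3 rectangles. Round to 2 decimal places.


Right Riemann sum uses right endpoints of each subinterval.
Interval: [3, 7], n = 3
dx = (7 - 3) / 3 = 4/3
Right endpoints: [13/3, 17/3, 7]
f values: [676/9, 1156/9, 196]
Sum = dx * (sum of f values)
= 4/3 * 3596/9
= 14384/27 ≈ 532.74

532.74


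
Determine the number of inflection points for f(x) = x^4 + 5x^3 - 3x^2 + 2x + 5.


Inflection points occur where f''(x) = 0 and concavity changes.
f(x) = x^4 + 5x^3 - 3x^2 + 2x + 5
f'(x) = 4x^3 + 15x^2 - 6x + 2
f''(x) = 12x^2 + 30x - 6
This is a quadratic in x. Use the discriminant to count real roots.
Discriminant = (30)^2 - 4 * 12 * (-6)
= 900 - (-288)
= 1188
Since discriminant > 0, f''(x) = 0 has 2 distinct real solutions.
A quadratic with two distinct real roots changes sign at each root, so concavity changes at both.
Number of inflection points: 2

2


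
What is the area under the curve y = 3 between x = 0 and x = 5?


The area under a constant function y = 3 is a rectangle.
Width = 5 - 0 = 5
Height = 3
Area = width * height
= 5 * 3
= 15

15


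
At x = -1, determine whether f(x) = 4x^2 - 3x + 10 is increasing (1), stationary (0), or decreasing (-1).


Compute f'(x) to determine behavior:
f'(x) = 8x - 3
f'(-1) = 8 * (-1) - 3
= -8 - 3
= -11
Since f'(-1) < 0, the function is decreasing (-1)

-1


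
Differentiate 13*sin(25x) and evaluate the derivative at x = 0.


Apply the chain rule to differentiate 13*sin(25x):
d/dx [13*sin(25x)]
= 13 * cos(25x) * d/dx(25x)
= 13 * 25 * cos(25x)
= 325 * cos(25x)
Evaluate at x = 0:
= 325 * cos(0)
= 325 * 1
= 325

325


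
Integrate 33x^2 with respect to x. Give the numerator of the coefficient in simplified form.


Apply the power rule for integration:
integral of ax^n dx = a/(n+1) * x^(n+1) + C
integral of 33x^2 dx
= 33/3 * x^3 + C
= 11 * x^3 + C
The coefficient in lowest terms is 11 = 11/1, so its numerator is 11

11


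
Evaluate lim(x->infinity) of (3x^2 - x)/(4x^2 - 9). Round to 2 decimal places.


For limits at infinity with equal-degree polynomials,
we compare leading coefficients.
Numerator leading term: 3x^2
Denominator leading term: 4x^2
Divide both by x^2:
lim = (3 - 1/x) / (4 - 9/x^2)
As x -> infinity, the 1/x and 1/x^2 terms vanish:
= 3/4 = 0.75

0.75


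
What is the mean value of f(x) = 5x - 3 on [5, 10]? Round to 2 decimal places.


Average value = 1/(b-a) * integral from a to b of f(x) dx
First compute the integral of 5x - 3:
F(x) = (5/2)x^2 - 3x
F(10) = 5/2 * 100 - 3 * 10 = 220
F(5) = 5/2 * 25 - 3 * 5 = 95/2
Integral = 220 - 95/2 = 345/2
Average = (345/2) / (10 - 5) = (345/2) / 5
= 69/2 = 34.50

34.50


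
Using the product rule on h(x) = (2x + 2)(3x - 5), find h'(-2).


Let u(x) = 2x + 2 and v(x) = 3x - 5
u'(x) = 2
v'(x) = 3
Product rule: h'(x) = u'(x)*v(x) + u(x)*v'(x)
= 2 * (3x - 5) + (2x + 2) * 3
At x = -2:
u(-2) = 2 * (-2) + 2 = -2
v(-2) = 3 * (-2) - 5 = -11
h'(-2) = 2 * (-11) + (-2) * 3
= -22 - 6
= -28

-28


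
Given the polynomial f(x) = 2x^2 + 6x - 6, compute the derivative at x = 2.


Differentiate term by term using power and sum rules:
f(x) = 2x^2 + 6x - 6
f'(x) = 4x + 6
Substitute x = 2:
f'(2) = 4 * 2 + 6
= 8 + 6
= 14

14


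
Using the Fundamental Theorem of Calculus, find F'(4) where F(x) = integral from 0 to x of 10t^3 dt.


By the Fundamental Theorem of Calculus (Part 1):
If F(x) = integral from 0 to x of f(t) dt, then F'(x) = f(x)
Here f(t) = 10t^3
So F'(x) = 10x^3
Evaluate at x = 4:
F'(4) = 10 * 4^3
= 10 * 64
= 640

640


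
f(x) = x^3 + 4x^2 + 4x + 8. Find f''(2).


First derivative:
f'(x) = 3x^2 + 8x + 4
Second derivative:
f''(x) = 6x + 8
Substitute x = 2:
f''(2) = 6 * 2 + 8
= 12 + 8
= 20

20


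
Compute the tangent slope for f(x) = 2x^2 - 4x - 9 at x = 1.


The slope of the tangent line equals f'(x) at the point.
f(x) = 2x^2 - 4x - 9
f'(x) = 4x - 4
At x = 1:
f'(1) = 4 * 1 - 4
= 4 - 4
= 0

0


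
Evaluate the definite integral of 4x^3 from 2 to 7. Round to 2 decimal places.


Find the antiderivative of 4x^3:
F(x) = 4/4 * x^4
Apply the Fundamental Theorem of Calculus:
F(7) - F(2)
= 4/4 * 7^4 - 4/4 * 2^4
= 4/4 * (2401 - 16)
= 4/4 * 2385
= 2385 = 2385.00

2385.00


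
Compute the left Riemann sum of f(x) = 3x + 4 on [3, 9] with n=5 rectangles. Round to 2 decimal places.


Left Riemann sum uses left endpoints of each subinterval.
Interval: [3, 9], n = 5
dx = (9 - 3) / 5 = 6/5
Left endpoints: [3, 21/5, 27/5, 33/5, 39/5]
f values: [13, 83/5, 101/5, 119/5, 137/5]
Sum = dx * (sum of f values)
= 6/5 * 101
= 606/5 = 121.20

121.20


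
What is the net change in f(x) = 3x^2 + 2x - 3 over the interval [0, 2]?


Net change = f(b) - f(a)
f(x) = 3x^2 + 2x - 3
Compute f(2):
f(2) = 3 * 2^2 + 2 * 2 - 3
= 12 + 4 - 3
= 13
Compute f(0):
f(0) = 3 * 0^2 + 2 * 0 - 3
= 0 + 0 - 3
= -3
Net change = 13 - (-3) = 16

16


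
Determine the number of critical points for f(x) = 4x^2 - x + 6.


Find where f'(x) = 0:
f'(x) = 8x - 1
Set f'(x) = 0:
8x - 1 = 0
x = 1 / 8 = 1/8
This is a linear equation in x, so there is exactly one solution.
Number of critical points: 1

1


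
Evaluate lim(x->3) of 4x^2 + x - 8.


Since polynomials are continuous, we use direct substitution.
lim(x->3) of 4x^2 + x - 8
= 4 * 3^2 + 1 * 3 - 8
= 36 + 3 - 8
= 31

31


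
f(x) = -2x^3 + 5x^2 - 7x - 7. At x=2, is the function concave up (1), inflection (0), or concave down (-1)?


Concavity is determined by the sign of f''(x).
f(x) = -2x^3 + 5x^2 - 7x - 7
f'(x) = -6x^2 + 10x - 7
f''(x) = -12x + 10
f''(2) = -12 * 2 + 10
= -24 + 10
= -14
Since f''(2) < 0, the function is concave down (-1)

-1


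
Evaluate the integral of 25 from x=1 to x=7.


The integral of a constant k over [a, b] equals k * (b - a).
integral from 1 to 7 of 25 dx
= 25 * (7 - 1)
= 25 * 6
= 150

150


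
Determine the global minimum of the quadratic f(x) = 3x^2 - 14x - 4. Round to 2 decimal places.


For a quadratic f(x) = ax^2 + bx + c with a > 0, the minimum is at the vertex.
Vertex x-coordinate: x = -b/(2a)
x = -(-14) / (2 * 3)
x = 14/6 = 7/3
Substitute back to find the minimum value:
f(7/3) = 3 * (7/3)^2 - 14 * (7/3) - 4
= 49/3 - 98/3 - 4
= -61/3 ≈ -20.33

-20.33


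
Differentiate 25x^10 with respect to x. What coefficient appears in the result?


We apply the power rule: d/dx [ax^n] = a*n * x^(n-1)
d/dx [25x^10]
= 25 * 10 * x^(10-1)
= 250x^9
The coefficient is 250

250


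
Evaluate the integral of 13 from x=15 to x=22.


The integral of a constant k over [a, b] equals k * (b - a).
integral from 15 to 22 of 13 dx
= 13 * (22 - 15)
= 13 * 7
= 91

91


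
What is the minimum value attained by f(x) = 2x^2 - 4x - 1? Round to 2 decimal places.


For a quadratic f(x) = ax^2 + bx + c with a > 0, the minimum is at the vertex.
Vertex x-coordinate: x = -b/(2a)
x = -(-4) / (2 * 2)
x = 4/4 = 1
Substitute back to find the minimum value:
f(1) = 2 * 1^2 - 4 * 1 - 1
= 2 - 4 - 1
= -3 = -3.00

-3.00


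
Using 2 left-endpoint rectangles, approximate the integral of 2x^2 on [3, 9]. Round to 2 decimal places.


Left Riemann sum uses left endpoints of each subinterval.
Interval: [3, 9], n = 2
dx = (9 - 3) / 2 = 3
Left endpoints: [3, 6]
f values: [18, 72]
Sum = dx * (sum of f values)
= 3 * 90
= 270 = 270.00

270.00


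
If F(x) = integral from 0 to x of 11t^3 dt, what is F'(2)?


By the Fundamental Theorem of Calculus (Part 1):
If F(x) = integral from 0 to x of f(t) dt, then F'(x) = f(x)
Here f(t) = 11t^3
So F'(x) = 11x^3
Evaluate at x = 2:
F'(2) = 11 * 2^3
= 11 * 8
= 88

88


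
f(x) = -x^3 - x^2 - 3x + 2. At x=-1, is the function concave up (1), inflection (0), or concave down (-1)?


Concavity is determined by the sign of f''(x).
f(x) = -x^3 - x^2 - 3x + 2
f'(x) = -3x^2 - 2x - 3
f''(x) = -6x - 2
f''(-1) = -6 * (-1) - 2
= 6 - 2
= 4
Since f''(-1) > 0, the function is concave up (1)

1


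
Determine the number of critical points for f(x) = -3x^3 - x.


Find where f'(x) = 0:
f(x) = -3x^3 - x
f'(x) = -9x^2 - 1
This is a quadratic in x. Use the discriminant to count real roots.
Discriminant = (0)^2 - 4 * (-9) * (-1)
= 0 - 36
= -36
Since discriminant < 0, f'(x) = 0 has no real solutions.
Number of critical points: 0

0


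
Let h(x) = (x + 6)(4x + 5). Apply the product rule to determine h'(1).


Let u(x) = x + 6 and v(x) = 4x + 5
u'(x) = 1
v'(x) = 4
Product rule: h'(x) = u'(x)*v(x) + u(x)*v'(x)
= 1 * (4x + 5) + (x + 6) * 4
At x = 1:
u(1) = 1 * 1 + 6 = 7
v(1) = 4 * 1 + 5 = 9
h'(1) = 1 * 9 + 7 * 4
= 9 + 28
= 37

37


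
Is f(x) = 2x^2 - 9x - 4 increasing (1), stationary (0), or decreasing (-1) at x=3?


Compute f'(x) to determine behavior:
f'(x) = 4x - 9
f'(3) = 4 * 3 - 9
= 12 - 9
= 3
Since f'(3) > 0, the function is increasing (1)

1


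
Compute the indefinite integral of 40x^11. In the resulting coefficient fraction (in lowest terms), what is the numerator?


Apply the power rule for integration:
integral of ax^n dx = a/(n+1) * x^(n+1) + C
integral of 40x^11 dx
= 40/12 * x^12 + C
= 10/3 * x^12 + C
The coefficient in lowest terms is 10/3, and its numerator is 10

10


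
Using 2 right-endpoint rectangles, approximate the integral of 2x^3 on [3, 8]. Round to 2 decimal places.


Right Riemann sum uses right endpoints of each subinterval.
Interval: [3, 8], n = 2
dx = (8 - 3) / 2 = 5/2
Right endpoints: [11/2, 8]
f values: [1331/4, 1024]
Sum = dx * (sum of f values)
= 5/2 * 5427/4
= 27135/8 ≈ 3391.88

3391.88


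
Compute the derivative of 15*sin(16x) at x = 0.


Apply the chain rule to differentiate 15*sin(16x):
d/dx [15*sin(16x)]
= 15 * cos(16x) * d/dx(16x)
= 15 * 16 * cos(16x)
= 240 * cos(16x)
Evaluate at x = 0:
= 240 * cos(0)
= 240 * 1
= 240

240


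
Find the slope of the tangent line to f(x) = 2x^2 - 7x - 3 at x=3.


The slope of the tangent line equals f'(x) at the point.
f(x) = 2x^2 - 7x - 3
f'(x) = 4x - 7
At x = 3:
f'(3) = 4 * 3 - 7
= 12 - 7
= 5

5


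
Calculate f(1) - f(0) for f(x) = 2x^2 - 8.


Net change = f(b) - f(a)
f(x) = 2x^2 - 8
Compute f(1):
f(1) = 2 * 1^2 + 0 * 1 - 8
= 2 + 0 - 8
= -6
Compute f(0):
f(0) = 2 * 0^2 + 0 * 0 - 8
= 0 + 0 - 8
= -8
Net change = -6 - (-8) = 2

2


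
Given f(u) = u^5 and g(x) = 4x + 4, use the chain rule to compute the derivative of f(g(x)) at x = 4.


Using the chain rule: (f(g(x)))' = f'(g(x)) * g'(x)
First, find g(4):
g(4) = 4 * 4 + 4 = 20
Next, f'(u) = 5u^4
And g'(x) = 4
So f'(g(4)) * g'(4)
= 5 * 20^4 * 4
= 5 * 160000 * 4
= 3200000

3200000


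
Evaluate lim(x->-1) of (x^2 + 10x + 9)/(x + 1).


Direct substitution gives 0/0, so we factor the numerator.
Factor: (x^2 + 10x + 9) = (x + 1)(x + 9)
Cancel the common factor (x + 1):
(x^2 + 10x + 9)/(x + 1) = (x + 9)
Now substitute x = -1:
= (-1) - (-9) = 8

8


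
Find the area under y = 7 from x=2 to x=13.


The area under a constant function y = 7 is a rectangle.
Width = 13 - 2 = 11
Height = 7
Area = width * height
= 11 * 7
= 77

77


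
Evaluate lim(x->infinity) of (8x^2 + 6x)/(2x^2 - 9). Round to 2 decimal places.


For limits at infinity with equal-degree polynomials,
we compare leading coefficients.
Numerator leading term: 8x^2
Denominator leading term: 2x^2
Divide both by x^2:
lim = (8 + 6/x) / (2 - 9/x^2)
As x -> infinity, the 1/x and 1/x^2 terms vanish:
= 8/2 = 4 = 4.00

4.00


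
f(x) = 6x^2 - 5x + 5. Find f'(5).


Differentiate term by term using power and sum rules:
f(x) = 6x^2 - 5x + 5
f'(x) = 12x - 5
Substitute x = 5:
f'(5) = 12 * 5 - 5
= 60 - 5
= 55

55


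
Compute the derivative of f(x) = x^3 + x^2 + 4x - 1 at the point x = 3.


Differentiate f(x) = x^3 + x^2 + 4x - 1 term by term:
f'(x) = 3x^2 + 2x + 4
Substitute x = 3:
f'(3) = 3 * 3^2 + 2 * 3 + 4
= 27 + 6 + 4
= 37

37


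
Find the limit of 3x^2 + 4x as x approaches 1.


Since polynomials are continuous, we use direct substitution.
lim(x->1) of 3x^2 + 4x
= 3 * 1^2 + 4 * 1 + 0
= 3 + 4 + 0
= 7

7


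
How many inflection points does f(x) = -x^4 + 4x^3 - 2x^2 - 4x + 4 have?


Inflection points occur where f''(x) = 0 and concavity changes.
f(x) = -x^4 + 4x^3 - 2x^2 - 4x + 4
f'(x) = -4x^3 + 12x^2 - 4x - 4
f''(x) = -12x^2 + 24x - 4
This is a quadratic in x. Use the discriminant to count real roots.
Discriminant = (24)^2 - 4 * (-12) * (-4)
= 576 - 192
= 384
Since discriminant > 0, f''(x) = 0 has 2 distinct real solutions.
A quadratic with two distinct real roots changes sign at each root, so concavity changes at both.
Number of inflection points: 2

2


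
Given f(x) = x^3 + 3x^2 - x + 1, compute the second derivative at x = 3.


First derivative:
f'(x) = 3x^2 + 6x - 1
Second derivative:
f''(x) = 6x + 6
Substitute x = 3:
f''(3) = 6 * 3 + 6
= 18 + 6
= 24

24


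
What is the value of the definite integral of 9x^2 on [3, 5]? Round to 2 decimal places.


Find the antiderivative of 9x^2:
F(x) = 9/3 * x^3
Apply the Fundamental Theorem of Calculus:
F(5) - F(3)
= 9/3 * 5^3 - 9/3 * 3^3
= 9/3 * (125 - 27)
= 9/3 * 98
= 294 = 294.00

294.00


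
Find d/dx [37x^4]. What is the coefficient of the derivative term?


We apply the power rule: d/dx [ax^n] = a*n * x^(n-1)
d/dx [37x^4]
= 37 * 4 * x^(4-1)
= 148x^3
The coefficient is 148

148


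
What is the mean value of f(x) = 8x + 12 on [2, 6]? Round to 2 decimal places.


Average value = 1/(b-a) * integral from a to b of f(x) dx
First compute the integral of 8x + 12:
F(x) = 4x^2 + 12x
F(6) = 4 * 36 + 12 * 6 = 216
F(2) = 4 * 4 + 12 * 2 = 40
Integral = 216 - 40 = 176
Average = 176 / (6 - 2) = 176 / 4
= 44 = 44.00

44.00


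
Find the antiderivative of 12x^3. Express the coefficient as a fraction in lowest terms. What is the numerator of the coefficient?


Apply the power rule for integration:
integral of ax^n dx = a/(n+1) * x^(n+1) + C
integral of 12x^3 dx
= 12/4 * x^4 + C
= 3 * x^4 + C
The coefficient in lowest terms is 3 = 3/1, so its numerator is 3

3


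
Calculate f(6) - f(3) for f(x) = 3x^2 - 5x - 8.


Net change = f(b) - f(a)
f(x) = 3x^2 - 5x - 8
Compute f(6):
f(6) = 3 * 6^2 - 5 * 6 - 8
= 108 - 30 - 8
= 70
Compute f(3):
f(3) = 3 * 3^2 - 5 * 3 - 8
= 27 - 15 - 8
= 4
Net change = 70 - 4 = 66

66


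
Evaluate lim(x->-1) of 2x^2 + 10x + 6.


Since polynomials are continuous, we use direct substitution.
lim(x->-1) of 2x^2 + 10x + 6
= 2 * (-1)^2 + 10 * (-1) + 6
= 2 - 10 + 6
= -2

-2


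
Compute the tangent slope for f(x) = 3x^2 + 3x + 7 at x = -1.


The slope of the tangent line equals f'(x) at the point.
f(x) = 3x^2 + 3x + 7
f'(x) = 6x + 3
At x = -1:
f'(-1) = 6 * (-1) + 3
= -6 + 3
= -3

-3


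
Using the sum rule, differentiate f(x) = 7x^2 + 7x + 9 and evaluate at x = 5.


Differentiate term by term using power and sum rules:
f(x) = 7x^2 + 7x + 9
f'(x) = 14x + 7
Substitute x = 5:
f'(5) = 14 * 5 + 7
= 70 + 7
= 77

77


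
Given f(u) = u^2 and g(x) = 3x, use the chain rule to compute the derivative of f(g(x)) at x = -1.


Using the chain rule: (f(g(x)))' = f'(g(x)) * g'(x)
First, find g(-1):
g(-1) = 3 * (-1) + 0 = -3
Next, f'(u) = 2u
And g'(x) = 3
So f'(g(-1)) * g'(-1)
= 2 * (-3) * 3
= -18

-18


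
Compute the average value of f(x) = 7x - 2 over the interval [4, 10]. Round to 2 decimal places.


Average value = 1/(b-a) * integral from a to b of f(x) dx
First compute the integral of 7x - 2:
F(x) = (7/2)x^2 - 2x
F(10) = 7/2 * 100 - 2 * 10 = 330
F(4) = 7/2 * 16 - 2 * 4 = 48
Integral = 330 - 48 = 282
Average = 282 / (10 - 4) = 282 / 6
= 47 = 47.00

47.00


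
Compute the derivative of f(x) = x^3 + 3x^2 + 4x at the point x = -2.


Differentiate f(x) = x^3 + 3x^2 + 4x term by term:
f'(x) = 3x^2 + 6x + 4
Substitute x = -2:
f'(-2) = 3 * (-2)^2 + 6 * (-2) + 4
= 12 - 12 + 4
= 4

4


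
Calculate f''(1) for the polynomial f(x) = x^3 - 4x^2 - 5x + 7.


First derivative:
f'(x) = 3x^2 - 8x - 5
Second derivative:
f''(x) = 6x - 8
Substitute x = 1:
f''(1) = 6 * 1 - 8
= 6 - 8
= -2

-2


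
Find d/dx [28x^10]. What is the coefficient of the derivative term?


We apply the power rule: d/dx [ax^n] = a*n * x^(n-1)
d/dx [28x^10]
= 28 * 10 * x^(10-1)
= 280x^9
The coefficient is 280

280


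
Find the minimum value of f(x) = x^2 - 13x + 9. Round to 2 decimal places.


For a quadratic f(x) = ax^2 + bx + c with a > 0, the minimum is at the vertex.
Vertex x-coordinate: x = -b/(2a)
x = -(-13) / (2 * 1)
x = 13/2
Substitute back to find the minimum value:
f(13/2) = 1 * (13/2)^2 - 13 * (13/2) + 9
= 169/4 - 169/2 + 9
= -133/4 = -33.25

-33.25


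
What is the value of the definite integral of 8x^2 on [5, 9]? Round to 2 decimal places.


Find the antiderivative of 8x^2:
F(x) = 8/3 * x^3
Apply the Fundamental Theorem of Calculus:
F(9) - F(5)
= 8/3 * 9^3 - 8/3 * 5^3
= 8/3 * (729 - 125)
= 8/3 * 604
= 4832/3 ≈ 1610.67

1610.67


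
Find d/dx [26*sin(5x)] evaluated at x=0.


Apply the chain rule to differentiate 26*sin(5x):
d/dx [26*sin(5x)]
= 26 * cos(5x) * d/dx(5x)
= 26 * 5 * cos(5x)
= 130 * cos(5x)
Evaluate at x = 0:
= 130 * cos(0)
= 130 * 1
= 130

130


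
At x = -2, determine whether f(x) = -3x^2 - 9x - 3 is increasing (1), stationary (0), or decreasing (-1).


Compute f'(x) to determine behavior:
f'(x) = -6x - 9
f'(-2) = -6 * (-2) - 9
= 12 - 9
= 3
Since f'(-2) > 0, the function is increasing (1)

1


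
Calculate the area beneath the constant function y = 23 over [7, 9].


The area under a constant function y = 23 is a rectangle.
Width = 9 - 7 = 2
Height = 23
Area = width * height
= 2 * 23
= 46

46


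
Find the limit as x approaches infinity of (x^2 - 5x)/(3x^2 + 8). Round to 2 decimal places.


For limits at infinity with equal-degree polynomials,
we compare leading coefficients.
Numerator leading term: x^2
Denominator leading term: 3x^2
Divide both by x^2:
lim = (1 - 5/x) / (3 + 8/x^2)
As x -> infinity, the 1/x and 1/x^2 terms vanish:
= 1/3 ≈ 0.33

0.33


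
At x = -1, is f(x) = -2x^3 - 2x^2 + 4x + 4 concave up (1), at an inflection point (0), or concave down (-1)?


Concavity is determined by the sign of f''(x).
f(x) = -2x^3 - 2x^2 + 4x + 4
f'(x) = -6x^2 - 4x + 4
f''(x) = -12x - 4
f''(-1) = -12 * (-1) - 4
= 12 - 4
= 8
Since f''(-1) > 0, the function is concave up (1)

1


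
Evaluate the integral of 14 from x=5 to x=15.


The integral of a constant k over [a, b] equals k * (b - a).
integral from 5 to 15 of 14 dx
= 14 * (15 - 5)
= 14 * 10
= 140

140


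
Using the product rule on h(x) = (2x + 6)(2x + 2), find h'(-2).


Let u(x) = 2x + 6 and v(x) = 2x + 2
u'(x) = 2
v'(x) = 2
Product rule: h'(x) = u'(x)*v(x) + u(x)*v'(x)
= 2 * (2x + 2) + (2x + 6) * 2
At x = -2:
u(-2) = 2 * (-2) + 6 = 2
v(-2) = 2 * (-2) + 2 = -2
h'(-2) = 2 * (-2) + 2 * 2
= -4 + 4
= 0

0


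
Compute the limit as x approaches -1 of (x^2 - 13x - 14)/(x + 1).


Direct substitution gives 0/0, so we factor the numerator.
Factor: (x^2 - 13x - 14) = (x + 1)(x - 14)
Cancel the common factor (x + 1):
(x^2 - 13x - 14)/(x + 1) = (x - 14)
Now substitute x = -1:
= (-1) - (14) = -15

-15


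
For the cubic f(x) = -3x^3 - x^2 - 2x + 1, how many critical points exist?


Find where f'(x) = 0:
f(x) = -3x^3 - x^2 - 2x + 1
f'(x) = -9x^2 - 2x - 2
This is a quadratic in x. Use the discriminant to count real roots.
Discriminant = (-2)^2 - 4 * (-9) * (-2)
= 4 - 72
= -68
Since discriminant < 0, f'(x) = 0 has no real solutions.
Number of critical points: 0

0


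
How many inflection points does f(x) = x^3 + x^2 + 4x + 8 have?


Inflection points occur where f''(x) = 0 and concavity changes.
f(x) = x^3 + x^2 + 4x + 8
f'(x) = 3x^2 + 2x + 4
f''(x) = 6x + 2
Set f''(x) = 0:
6x + 2 = 0
x = -2 / 6 = -1/3
Since f''(x) is linear (degree 1), it changes sign at this point.
Therefore there is exactly 1 inflection point.

1


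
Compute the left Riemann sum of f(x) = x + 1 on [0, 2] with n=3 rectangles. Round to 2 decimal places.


Left Riemann sum uses left endpoints of each subinterval.
Interval: [0, 2], n = 3
dx = (2 - 0) / 3 = 2/3
Left endpoints: [0, 2/3, 4/3]
f values: [1, 5/3, 7/3]
Sum = dx * (sum of f values)
= 2/3 * 5
= 10/3 ≈ 3.33

3.33


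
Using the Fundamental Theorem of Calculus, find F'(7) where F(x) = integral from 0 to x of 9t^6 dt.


By the Fundamental Theorem of Calculus (Part 1):
If F(x) = integral from 0 to x of f(t) dt, then F'(x) = f(x)
Here f(t) = 9t^6
So F'(x) = 9x^6
Evaluate at x = 7:
F'(7) = 9 * 7^6
= 9 * 117649
= 1058841

1058841


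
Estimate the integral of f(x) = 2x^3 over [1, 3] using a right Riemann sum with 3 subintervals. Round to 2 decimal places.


Right Riemann sum uses right endpoints of each subinterval.
Interval: [1, 3], n = 3
dx = (3 - 1) / 3 = 2/3
Right endpoints: [5/3, 7/3, 3]
f values: [250/27, 686/27, 54]
Sum = dx * (sum of f values)
= 2/3 * 266/3
= 532/9 ≈ 59.11

59.11


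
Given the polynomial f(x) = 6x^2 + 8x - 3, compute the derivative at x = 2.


Differentiate term by term using power and sum rules:
f(x) = 6x^2 + 8x - 3
f'(x) = 12x + 8
Substitute x = 2:
f'(2) = 12 * 2 + 8
= 24 + 8
= 32

32


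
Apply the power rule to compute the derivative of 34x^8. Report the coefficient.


We apply the power rule: d/dx [ax^n] = a*n * x^(n-1)
d/dx [34x^8]
= 34 * 8 * x^(8-1)
= 272x^7
The coefficient is 272

272


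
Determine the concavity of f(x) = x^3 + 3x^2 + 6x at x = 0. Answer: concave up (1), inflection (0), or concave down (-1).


Concavity is determined by the sign of f''(x).
f(x) = x^3 + 3x^2 + 6x
f'(x) = 3x^2 + 6x + 6
f''(x) = 6x + 6
f''(0) = 6 * 0 + 6
= 0 + 6
= 6
Since f''(0) > 0, the function is concave up (1)

1


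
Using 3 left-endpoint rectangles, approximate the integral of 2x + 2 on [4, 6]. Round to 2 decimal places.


Left Riemann sum uses left endpoints of each subinterval.
Interval: [4, 6], n = 3
dx = (6 - 4) / 3 = 2/3
Left endpoints: [4, 14/3, 16/3]
f values: [10, 34/3, 38/3]
Sum = dx * (sum of f values)
= 2/3 * 34
= 68/3 ≈ 22.67

22.67


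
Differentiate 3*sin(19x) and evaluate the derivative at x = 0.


Apply the chain rule to differentiate 3*sin(19x):
d/dx [3*sin(19x)]
= 3 * cos(19x) * d/dx(19x)
= 3 * 19 * cos(19x)
= 57 * cos(19x)
Evaluate at x = 0:
= 57 * cos(0)
= 57 * 1
= 57

57


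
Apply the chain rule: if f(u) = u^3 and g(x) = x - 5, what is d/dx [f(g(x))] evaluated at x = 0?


Using the chain rule: (f(g(x)))' = f'(g(x)) * g'(x)
First, find g(0):
g(0) = 1 * 0 - 5 = -5
Next, f'(u) = 3u^2
And g'(x) = 1
So f'(g(0)) * g'(0)
= 3 * (-5)^2 * 1
= 3 * 25 * 1
= 75

75


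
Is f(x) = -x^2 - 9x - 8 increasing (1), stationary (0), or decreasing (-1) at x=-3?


Compute f'(x) to determine behavior:
f'(x) = -2x - 9
f'(-3) = -2 * (-3) - 9
= 6 - 9
= -3
Since f'(-3) < 0, the function is decreasing (-1)

-1


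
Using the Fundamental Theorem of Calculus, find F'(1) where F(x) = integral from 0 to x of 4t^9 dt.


By the Fundamental Theorem of Calculus (Part 1):
If F(x) = integral from 0 to x of f(t) dt, then F'(x) = f(x)
Here f(t) = 4t^9
So F'(x) = 4x^9
Evaluate at x = 1:
F'(1) = 4 * 1^9
= 4 * 1
= 4

4


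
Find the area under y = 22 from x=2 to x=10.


The area under a constant function y = 22 is a rectangle.
Width = 10 - 2 = 8
Height = 22
Area = width * height
= 8 * 22
= 176

176


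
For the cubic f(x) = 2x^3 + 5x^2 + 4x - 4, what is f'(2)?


Differentiate f(x) = 2x^3 + 5x^2 + 4x - 4 term by term:
f'(x) = 6x^2 + 10x + 4
Substitute x = 2:
f'(2) = 6 * 2^2 + 10 * 2 + 4
= 24 + 20 + 4
= 48

48


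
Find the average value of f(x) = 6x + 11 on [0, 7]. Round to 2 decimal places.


Average value = 1/(b-a) * integral from a to b of f(x) dx
First compute the integral of 6x + 11:
F(x) = 3x^2 + 11x
F(7) = 3 * 49 + 11 * 7 = 224
F(0) = 3 * 0 + 11 * 0 = 0
Integral = 224 - 0 = 224
Average = 224 / (7 - 0) = 224 / 7
= 32 = 32.00

32.00


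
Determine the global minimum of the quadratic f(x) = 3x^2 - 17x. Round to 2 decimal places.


For a quadratic f(x) = ax^2 + bx + c with a > 0, the minimum is at the vertex.
Vertex x-coordinate: x = -b/(2a)
x = -(-17) / (2 * 3)
x = 17/6
Substitute back to find the minimum value:
f(17/6) = 3 * (17/6)^2 - 17 * (17/6) + 0
= 289/12 - 289/6 + 0
= -289/12 ≈ -24.08

-24.08


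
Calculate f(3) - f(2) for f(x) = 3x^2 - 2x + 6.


Net change = f(b) - f(a)
f(x) = 3x^2 - 2x + 6
Compute f(3):
f(3) = 3 * 3^2 - 2 * 3 + 6
= 27 - 6 + 6
= 27
Compute f(2):
f(2) = 3 * 2^2 - 2 * 2 + 6
= 12 - 4 + 6
= 14
Net change = 27 - 14 = 13

13


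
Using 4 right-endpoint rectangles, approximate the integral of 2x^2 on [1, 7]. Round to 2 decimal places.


Right Riemann sum uses right endpoints of each subinterval.
Interval: [1, 7], n = 4
dx = (7 - 1) / 4 = 3/2
Right endpoints: [5/2, 4, 11/2, 7]
f values: [25/2, 32, 121/2, 98]
Sum = dx * (sum of f values)
= 3/2 * 203
= 609/2 = 304.50

304.50


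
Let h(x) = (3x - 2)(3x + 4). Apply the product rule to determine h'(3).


Let u(x) = 3x - 2 and v(x) = 3x + 4
u'(x) = 3
v'(x) = 3
Product rule: h'(x) = u'(x)*v(x) + u(x)*v'(x)
= 3 * (3x + 4) + (3x - 2) * 3
At x = 3:
u(3) = 3 * 3 - 2 = 7
v(3) = 3 * 3 + 4 = 13
h'(3) = 3 * 13 + 7 * 3
= 39 + 21
= 60

60


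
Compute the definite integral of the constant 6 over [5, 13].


The integral of a constant k over [a, b] equals k * (b - a).
integral from 5 to 13 of 6 dx
= 6 * (13 - 5)
= 6 * 8
= 48

48


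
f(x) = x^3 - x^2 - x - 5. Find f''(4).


First derivative:
f'(x) = 3x^2 - 2x - 1
Second derivative:
f''(x) = 6x - 2
Substitute x = 4:
f''(4) = 6 * 4 - 2
= 24 - 2
= 22

22


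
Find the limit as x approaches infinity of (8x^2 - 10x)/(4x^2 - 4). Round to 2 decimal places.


For limits at infinity with equal-degree polynomials,
we compare leading coefficients.
Numerator leading term: 8x^2
Denominator leading term: 4x^2
Divide both by x^2:
lim = (8 - 10/x) / (4 - 4/x^2)
As x -> infinity, the 1/x and 1/x^2 terms vanish:
= 8/4 = 2 = 2.00

2.00


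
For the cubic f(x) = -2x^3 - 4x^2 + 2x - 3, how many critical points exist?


Find where f'(x) = 0:
f(x) = -2x^3 - 4x^2 + 2x - 3
f'(x) = -6x^2 - 8x + 2
This is a quadratic in x. Use the discriminant to count real roots.
Discriminant = (-8)^2 - 4 * (-6) * 2
= 64 - (-48)
= 112
Since discriminant > 0, f'(x) = 0 has 2 real solutions.
Number of critical points: 2

2


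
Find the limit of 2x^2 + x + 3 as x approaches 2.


Since polynomials are continuous, we use direct substitution.
lim(x->2) of 2x^2 + x + 3
= 2 * 2^2 + 1 * 2 + 3
= 8 + 2 + 3
= 13

13


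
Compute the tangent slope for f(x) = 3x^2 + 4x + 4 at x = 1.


The slope of the tangent line equals f'(x) at the point.
f(x) = 3x^2 + 4x + 4
f'(x) = 6x + 4
At x = 1:
f'(1) = 6 * 1 + 4
= 6 + 4
= 10

10


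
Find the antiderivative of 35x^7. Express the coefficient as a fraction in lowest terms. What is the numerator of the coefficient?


Apply the power rule for integration:
integral of ax^n dx = a/(n+1) * x^(n+1) + C
integral of 35x^7 dx
= 35/8 * x^8 + C
The coefficient in lowest terms is 35/8, and its numerator is 35

35


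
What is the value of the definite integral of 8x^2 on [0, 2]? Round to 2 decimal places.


Find the antiderivative of 8x^2:
F(x) = 8/3 * x^3
Apply the Fundamental Theorem of Calculus:
F(2) - F(0)
= 8/3 * 2^3 - 8/3 * 0^3
= 8/3 * (8 - 0)
= 8/3 * 8
= 64/3 ≈ 21.33

21.33


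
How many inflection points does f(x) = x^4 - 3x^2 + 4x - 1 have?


Inflection points occur where f''(x) = 0 and concavity changes.
f(x) = x^4 - 3x^2 + 4x - 1
f'(x) = 4x^3 - 6x + 4
f''(x) = 12x^2 - 6
This is a quadratic in x. Use the discriminant to count real roots.
Discriminant = (0)^2 - 4 * 12 * (-6)
= 0 - (-288)
= 288
Since discriminant > 0, f''(x) = 0 has 2 distinct real solutions.
A quadratic with two distinct real roots changes sign at each root, so concavity changes at both.
Number of inflection points: 2

2


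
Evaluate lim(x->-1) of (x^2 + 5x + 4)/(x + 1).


Direct substitution gives 0/0, so we factor the numerator.
Factor: (x^2 + 5x + 4) = (x + 1)(x + 4)
Cancel the common factor (x + 1):
(x^2 + 5x + 4)/(x + 1) = (x + 4)
Now substitute x = -1:
= (-1) - (-4) = 3

3


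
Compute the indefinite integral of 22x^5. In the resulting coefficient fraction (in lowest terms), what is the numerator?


Apply the power rule for integration:
integral of ax^n dx = a/(n+1) * x^(n+1) + C
integral of 22x^5 dx
= 22/6 * x^6 + C
= 11/3 * x^6 + C
The coefficient in lowest terms is 11/3, and its numerator is 11

11


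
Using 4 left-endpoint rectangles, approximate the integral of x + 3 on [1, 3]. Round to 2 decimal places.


Left Riemann sum uses left endpoints of each subinterval.
Interval: [1, 3], n = 4
dx = (3 - 1) / 4 = 1/2
Left endpoints: [1, 3/2, 2, 5/2]
f values: [4, 9/2, 5, 11/2]
Sum = dx * (sum of f values)
= 1/2 * 19
= 19/2 = 9.50

9.50


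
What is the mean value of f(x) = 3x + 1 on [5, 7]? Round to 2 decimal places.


Average value = 1/(b-a) * integral from a to b of f(x) dx
First compute the integral of 3x + 1:
F(x) = (3/2)x^2 + x
F(7) = 3/2 * 49 + 1 * 7 = 161/2
F(5) = 3/2 * 25 + 1 * 5 = 85/2
Integral = 161/2 - 85/2 = 38
Average = 38 / (7 - 5) = 38 / 2
= 19 = 19.00

19.00


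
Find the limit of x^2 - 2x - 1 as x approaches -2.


Since polynomials are continuous, we use direct substitution.
lim(x->-2) of x^2 - 2x - 1
= 1 * (-2)^2 - 2 * (-2) - 1
= 4 + 4 - 1
= 7

7


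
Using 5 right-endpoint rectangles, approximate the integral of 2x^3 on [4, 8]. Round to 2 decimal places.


Right Riemann sum uses right endpoints of each subinterval.
Interval: [4, 8], n = 5
dx = (8 - 4) / 5 = 4/5
Right endpoints: [24/5, 28/5, 32/5, 36/5, 8]
f values: [27648/125, 43904/125, 65536/125, 93312/125, 1024]
Sum = dx * (sum of f values)
= 4/5 * 14336/5
= 57344/25 = 2293.76

2293.76


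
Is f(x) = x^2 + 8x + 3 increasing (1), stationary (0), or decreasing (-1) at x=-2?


Compute f'(x) to determine behavior:
f'(x) = 2x + 8
f'(-2) = 2 * (-2) + 8
= -4 + 8
= 4
Since f'(-2) > 0, the function is increasing (1)

1


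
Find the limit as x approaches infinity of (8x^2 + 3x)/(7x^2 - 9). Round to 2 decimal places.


For limits at infinity with equal-degree polynomials,
we compare leading coefficients.
Numerator leading term: 8x^2
Denominator leading term: 7x^2
Divide both by x^2:
lim = (8 + 3/x) / (7 - 9/x^2)
As x -> infinity, the 1/x and 1/x^2 terms vanish:
= 8/7 ≈ 1.14

1.14


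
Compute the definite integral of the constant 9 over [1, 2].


The integral of a constant k over [a, b] equals k * (b - a).
integral from 1 to 2 of 9 dx
= 9 * (2 - 1)
= 9 * 1
= 9

9


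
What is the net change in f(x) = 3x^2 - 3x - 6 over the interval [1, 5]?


Net change = f(b) - f(a)
f(x) = 3x^2 - 3x - 6
Compute f(5):
f(5) = 3 * 5^2 - 3 * 5 - 6
= 75 - 15 - 6
= 54
Compute f(1):
f(1) = 3 * 1^2 - 3 * 1 - 6
= 3 - 3 - 6
= -6
Net change = 54 - (-6) = 60

60


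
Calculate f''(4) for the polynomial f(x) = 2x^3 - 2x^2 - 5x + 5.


First derivative:
f'(x) = 6x^2 - 4x - 5
Second derivative:
f''(x) = 12x - 4
Substitute x = 4:
f''(4) = 12 * 4 - 4
= 48 - 4
= 44

44


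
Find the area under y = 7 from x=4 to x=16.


The area under a constant function y = 7 is a rectangle.
Width = 16 - 4 = 12
Height = 7
Area = width * height
= 12 * 7
= 84

84


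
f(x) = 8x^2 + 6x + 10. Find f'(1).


Differentiate term by term using power and sum rules:
f(x) = 8x^2 + 6x + 10
f'(x) = 16x + 6
Substitute x = 1:
f'(1) = 16 * 1 + 6
= 16 + 6
= 22

22


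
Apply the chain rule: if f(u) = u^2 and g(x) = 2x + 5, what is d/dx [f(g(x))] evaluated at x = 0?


Using the chain rule: (f(g(x)))' = f'(g(x)) * g'(x)
First, find g(0):
g(0) = 2 * 0 + 5 = 5
Next, f'(u) = 2u
And g'(x) = 2
So f'(g(0)) * g'(0)
= 2 * 5 * 2
= 20

20


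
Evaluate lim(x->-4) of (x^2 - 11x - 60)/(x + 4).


Direct substitution gives 0/0, so we factor the numerator.
Factor: (x^2 - 11x - 60) = (x + 4)(x - 15)
Cancel the common factor (x + 4):
(x^2 - 11x - 60)/(x + 4) = (x - 15)
Now substitute x = -4:
= (-4) - (15) = -19

-19


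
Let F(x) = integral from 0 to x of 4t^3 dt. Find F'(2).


By the Fundamental Theorem of Calculus (Part 1):
If F(x) = integral from 0 to x of f(t) dt, then F'(x) = f(x)
Here f(t) = 4t^3
So F'(x) = 4x^3
Evaluate at x = 2:
F'(2) = 4 * 2^3
= 4 * 8
= 32

32


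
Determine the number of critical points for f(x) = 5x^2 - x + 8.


Find where f'(x) = 0:
f'(x) = 10x - 1
Set f'(x) = 0:
10x - 1 = 0
x = 1 / 10 = 1/10
This is a linear equation in x, so there is exactly one solution.
Number of critical points: 1

1


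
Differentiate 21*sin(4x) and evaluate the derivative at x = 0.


Apply the chain rule to differentiate 21*sin(4x):
d/dx [21*sin(4x)]
= 21 * cos(4x) * d/dx(4x)
= 21 * 4 * cos(4x)
= 84 * cos(4x)
Evaluate at x = 0:
= 84 * cos(0)
= 84 * 1
= 84

84


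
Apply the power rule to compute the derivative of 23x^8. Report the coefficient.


We apply the power rule: d/dx [ax^n] = a*n * x^(n-1)
d/dx [23x^8]
= 23 * 8 * x^(8-1)
= 184x^7
The coefficient is 184

184
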